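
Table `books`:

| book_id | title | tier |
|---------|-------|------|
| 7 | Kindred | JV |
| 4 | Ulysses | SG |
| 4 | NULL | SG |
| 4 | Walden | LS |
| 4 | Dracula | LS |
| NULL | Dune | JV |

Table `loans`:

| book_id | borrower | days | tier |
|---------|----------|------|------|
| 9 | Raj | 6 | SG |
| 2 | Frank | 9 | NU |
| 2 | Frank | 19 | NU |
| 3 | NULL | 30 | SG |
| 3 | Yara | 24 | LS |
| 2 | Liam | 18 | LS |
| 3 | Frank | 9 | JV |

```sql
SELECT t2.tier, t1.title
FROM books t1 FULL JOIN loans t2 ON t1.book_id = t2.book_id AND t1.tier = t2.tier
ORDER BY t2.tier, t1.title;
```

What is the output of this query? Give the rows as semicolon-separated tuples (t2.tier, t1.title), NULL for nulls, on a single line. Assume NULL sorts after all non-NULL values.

FULL OUTER JOIN keeps every row from both sides; unmatched rows get NULL for the other side's columns.
Matching on t1.book_id = t2.book_id AND t1.tier = t2.tier. A NULL in a compared column never satisfies the condition.
- t1 (book_id=7, tier=JV) has no partner → padded with NULL.
- t1 (book_id=4, tier=SG) has no partner → padded with NULL.
- t1 (book_id=4, tier=SG) has no partner → padded with NULL.
- t1 (book_id=4, tier=LS) has no partner → padded with NULL.
- t1 (book_id=4, tier=LS) has no partner → padded with NULL.
- t1 (book_id=NULL, tier=JV) has no partner → padded with NULL.
- 7 row(s) from t2 found no t1 partner → padded with NULL.

(JV, NULL); (LS, NULL); (LS, NULL); (NU, NULL); (NU, NULL); (SG, NULL); (SG, NULL); (NULL, Dracula); (NULL, Dune); (NULL, Kindred); (NULL, Ulysses); (NULL, Walden); (NULL, NULL)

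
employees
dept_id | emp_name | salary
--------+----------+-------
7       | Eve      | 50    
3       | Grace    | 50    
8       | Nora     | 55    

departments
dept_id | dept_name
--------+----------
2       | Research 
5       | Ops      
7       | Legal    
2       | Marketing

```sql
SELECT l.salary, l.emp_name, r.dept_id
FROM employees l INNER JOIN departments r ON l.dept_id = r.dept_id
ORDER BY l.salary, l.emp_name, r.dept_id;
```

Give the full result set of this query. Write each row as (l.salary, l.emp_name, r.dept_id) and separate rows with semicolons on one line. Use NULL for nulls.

(50, Eve, 7)

INNER JOIN keeps only pairs where the ON condition holds.
Matching on l.dept_id = r.dept_id.
- l (dept_id=7) pairs with 1 row(s) of r.
- l (dept_id=3) has no partner → excluded.
- l (dept_id=8) has no partner → excluded.
After projecting and ordering:
l.salary | l.emp_name | r.dept_id
50 | Eve | 7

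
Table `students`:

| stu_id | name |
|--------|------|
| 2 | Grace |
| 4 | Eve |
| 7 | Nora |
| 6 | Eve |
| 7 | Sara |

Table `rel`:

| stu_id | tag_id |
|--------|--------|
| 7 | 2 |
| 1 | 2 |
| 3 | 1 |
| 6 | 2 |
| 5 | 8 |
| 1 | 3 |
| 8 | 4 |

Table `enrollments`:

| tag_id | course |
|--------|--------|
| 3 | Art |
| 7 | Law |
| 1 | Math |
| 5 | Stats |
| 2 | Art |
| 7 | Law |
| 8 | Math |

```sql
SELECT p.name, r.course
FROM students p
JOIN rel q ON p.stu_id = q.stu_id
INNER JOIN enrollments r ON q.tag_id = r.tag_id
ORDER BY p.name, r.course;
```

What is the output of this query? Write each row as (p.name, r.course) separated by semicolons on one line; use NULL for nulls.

(Eve, Art); (Nora, Art); (Sara, Art)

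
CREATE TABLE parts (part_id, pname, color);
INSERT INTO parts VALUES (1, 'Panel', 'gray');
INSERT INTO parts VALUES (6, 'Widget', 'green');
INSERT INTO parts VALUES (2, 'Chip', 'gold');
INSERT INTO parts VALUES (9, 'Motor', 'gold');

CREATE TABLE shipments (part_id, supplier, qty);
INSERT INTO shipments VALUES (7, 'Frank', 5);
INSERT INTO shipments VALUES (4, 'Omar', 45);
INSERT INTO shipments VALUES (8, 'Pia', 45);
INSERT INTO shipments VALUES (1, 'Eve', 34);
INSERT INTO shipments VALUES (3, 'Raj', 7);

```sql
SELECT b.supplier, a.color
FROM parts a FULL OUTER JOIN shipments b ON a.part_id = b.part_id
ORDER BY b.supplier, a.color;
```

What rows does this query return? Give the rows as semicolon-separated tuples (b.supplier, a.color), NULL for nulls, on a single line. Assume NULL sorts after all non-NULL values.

(Eve, gray); (Frank, NULL); (Omar, NULL); (Pia, NULL); (Raj, NULL); (NULL, gold); (NULL, gold); (NULL, green)

FULL OUTER JOIN keeps every row from both sides; unmatched rows get NULL for the other side's columns.
Matching on a.part_id = b.part_id.
Matched pairs: 1; unmatched a rows kept: 3; unmatched b rows kept: 4.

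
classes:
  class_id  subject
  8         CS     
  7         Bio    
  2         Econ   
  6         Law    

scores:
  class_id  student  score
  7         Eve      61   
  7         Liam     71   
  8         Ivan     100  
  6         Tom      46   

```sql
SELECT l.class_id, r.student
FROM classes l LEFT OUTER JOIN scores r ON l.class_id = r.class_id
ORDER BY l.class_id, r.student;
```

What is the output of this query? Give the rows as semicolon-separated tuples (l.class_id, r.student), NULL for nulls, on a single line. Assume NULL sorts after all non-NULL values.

(2, NULL); (6, Tom); (7, Eve); (7, Liam); (8, Ivan)

LEFT JOIN keeps every row from `classes`; unmatched rows get NULL for `scores`'s columns.
Matching on l.class_id = r.class_id.
Matched pairs: 4; unmatched l rows kept: 1.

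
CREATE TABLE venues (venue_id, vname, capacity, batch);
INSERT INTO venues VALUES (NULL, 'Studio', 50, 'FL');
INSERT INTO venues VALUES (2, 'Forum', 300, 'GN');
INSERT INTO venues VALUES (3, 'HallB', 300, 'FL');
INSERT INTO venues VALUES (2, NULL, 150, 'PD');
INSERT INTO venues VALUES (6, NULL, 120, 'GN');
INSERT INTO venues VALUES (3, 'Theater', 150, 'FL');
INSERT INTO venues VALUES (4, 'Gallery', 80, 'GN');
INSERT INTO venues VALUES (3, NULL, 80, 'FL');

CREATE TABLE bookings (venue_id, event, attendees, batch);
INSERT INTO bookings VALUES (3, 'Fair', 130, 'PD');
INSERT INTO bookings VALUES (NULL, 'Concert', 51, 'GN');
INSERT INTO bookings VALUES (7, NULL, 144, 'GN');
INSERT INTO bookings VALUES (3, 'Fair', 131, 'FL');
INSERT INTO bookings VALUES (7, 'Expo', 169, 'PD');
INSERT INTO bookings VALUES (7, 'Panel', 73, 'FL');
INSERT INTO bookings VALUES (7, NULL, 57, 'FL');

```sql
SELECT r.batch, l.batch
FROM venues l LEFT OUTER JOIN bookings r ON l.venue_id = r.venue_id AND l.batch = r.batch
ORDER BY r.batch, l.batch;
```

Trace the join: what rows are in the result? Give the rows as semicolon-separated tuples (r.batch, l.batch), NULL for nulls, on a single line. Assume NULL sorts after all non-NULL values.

(FL, FL); (FL, FL); (FL, FL); (NULL, FL); (NULL, GN); (NULL, GN); (NULL, GN); (NULL, PD)

LEFT JOIN keeps every row from `venues`; unmatched rows get NULL for `bookings`'s columns.
Matching on l.venue_id = r.venue_id AND l.batch = r.batch. A NULL in a compared column never satisfies the condition.
- l[0] venue_id=NULL, batch=FL → no match; kept with NULLs on the r side.
- l[1] venue_id=2, batch=GN → no match; kept with NULLs on the r side.
- l[2] venue_id=3, batch=FL → 1 match(es) in r → 1 row(s).
- l[3] venue_id=2, batch=PD → no match; kept with NULLs on the r side.
- l[4] venue_id=6, batch=GN → no match; kept with NULLs on the r side.
- l[5] venue_id=3, batch=FL → 1 match(es) in r → 1 row(s).
- l[6] venue_id=4, batch=GN → no match; kept with NULLs on the r side.
- l[7] venue_id=3, batch=FL → 1 match(es) in r → 1 row(s).
After projecting and ordering:
r.batch | l.batch
FL | FL
FL | FL
FL | FL
NULL | FL
NULL | GN
NULL | GN
NULL | GN
NULL | PD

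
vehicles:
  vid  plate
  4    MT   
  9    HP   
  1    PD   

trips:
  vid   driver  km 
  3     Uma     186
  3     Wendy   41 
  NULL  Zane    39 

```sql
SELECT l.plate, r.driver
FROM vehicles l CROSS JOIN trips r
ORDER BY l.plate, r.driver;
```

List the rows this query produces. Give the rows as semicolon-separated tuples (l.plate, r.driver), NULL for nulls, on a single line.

CROSS JOIN pairs every row of `vehicles` with every row of `trips`: 3 × 3 = 9 rows.

(HP, Uma); (HP, Wendy); (HP, Zane); (MT, Uma); (MT, Wendy); (MT, Zane); (PD, Uma); (PD, Wendy); (PD, Zane)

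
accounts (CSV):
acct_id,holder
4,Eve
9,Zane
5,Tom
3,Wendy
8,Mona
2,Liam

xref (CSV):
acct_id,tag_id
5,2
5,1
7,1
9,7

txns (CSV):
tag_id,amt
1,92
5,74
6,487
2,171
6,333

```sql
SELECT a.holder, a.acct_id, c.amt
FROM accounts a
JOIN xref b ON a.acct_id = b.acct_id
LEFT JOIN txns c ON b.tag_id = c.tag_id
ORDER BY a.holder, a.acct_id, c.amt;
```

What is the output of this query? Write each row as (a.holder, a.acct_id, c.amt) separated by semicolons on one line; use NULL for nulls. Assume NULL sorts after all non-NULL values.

Step 1 — a INNER JOIN b on acct_id → 3 row(s).
Then LEFT JOIN `txns c` on tag_id: each of those 3 rows is kept; rows whose b.tag_id has no match in c get NULL for c's columns.

(Tom, 5, 92); (Tom, 5, 171); (Zane, 9, NULL)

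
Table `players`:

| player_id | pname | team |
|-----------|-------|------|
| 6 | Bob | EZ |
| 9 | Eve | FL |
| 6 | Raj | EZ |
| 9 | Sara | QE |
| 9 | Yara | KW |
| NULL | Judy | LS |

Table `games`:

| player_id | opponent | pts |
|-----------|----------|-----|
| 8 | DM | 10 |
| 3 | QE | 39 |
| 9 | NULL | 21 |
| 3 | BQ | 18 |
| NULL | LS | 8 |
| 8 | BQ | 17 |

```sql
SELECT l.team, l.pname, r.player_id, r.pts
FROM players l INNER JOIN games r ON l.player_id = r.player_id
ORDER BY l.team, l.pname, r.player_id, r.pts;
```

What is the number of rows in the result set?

INNER JOIN keeps only pairs where the ON condition holds.
Matching on l.player_id = r.player_id. A NULL in a compared column never satisfies the condition.
Matched pairs: 3.
Total: 3 rows.

3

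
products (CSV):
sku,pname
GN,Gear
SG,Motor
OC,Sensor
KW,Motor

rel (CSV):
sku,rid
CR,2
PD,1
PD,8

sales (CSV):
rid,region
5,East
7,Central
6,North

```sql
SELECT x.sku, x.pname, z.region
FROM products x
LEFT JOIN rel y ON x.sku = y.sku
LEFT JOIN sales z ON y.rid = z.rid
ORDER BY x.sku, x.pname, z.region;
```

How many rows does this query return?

Evaluate left to right. First `products x LEFT JOIN rel y` on sku: 4 row(s).
Then LEFT JOIN `sales z` on rid: each of those 4 rows is kept; rows whose y.rid has no match in z get NULL for z's columns.
Result: 4 row(s).

4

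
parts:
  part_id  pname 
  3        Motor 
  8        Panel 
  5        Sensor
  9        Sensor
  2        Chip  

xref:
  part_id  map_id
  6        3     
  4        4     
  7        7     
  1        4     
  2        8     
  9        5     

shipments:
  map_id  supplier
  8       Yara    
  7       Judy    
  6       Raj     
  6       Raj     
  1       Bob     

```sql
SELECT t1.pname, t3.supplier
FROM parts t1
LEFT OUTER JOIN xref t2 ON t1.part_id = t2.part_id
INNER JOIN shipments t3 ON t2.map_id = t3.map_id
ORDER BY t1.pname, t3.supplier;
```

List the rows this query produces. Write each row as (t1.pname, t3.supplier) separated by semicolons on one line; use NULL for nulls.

(Chip, Yara)

Joins associate left-to-right: parts LEFT JOIN xref on part_id gives 5 intermediate row(s).
Then INNER JOIN `shipments t3` on map_id: keep only rows whose t2.map_id appears in t3.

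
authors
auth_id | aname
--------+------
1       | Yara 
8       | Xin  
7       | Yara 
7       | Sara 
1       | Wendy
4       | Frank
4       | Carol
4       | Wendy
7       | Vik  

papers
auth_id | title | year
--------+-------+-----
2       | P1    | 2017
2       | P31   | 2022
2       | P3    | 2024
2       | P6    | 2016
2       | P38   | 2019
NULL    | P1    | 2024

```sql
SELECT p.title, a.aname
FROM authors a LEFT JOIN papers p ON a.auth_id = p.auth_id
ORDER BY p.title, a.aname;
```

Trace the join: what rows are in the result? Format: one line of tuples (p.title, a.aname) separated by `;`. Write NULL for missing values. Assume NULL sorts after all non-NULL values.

(NULL, Carol); (NULL, Frank); (NULL, Sara); (NULL, Vik); (NULL, Wendy); (NULL, Wendy); (NULL, Xin); (NULL, Yara); (NULL, Yara)

LEFT JOIN keeps every row from `authors`; unmatched rows get NULL for `papers`'s columns.
Matching on a.auth_id = p.auth_id. A NULL in a compared column never satisfies the condition.
- a row (auth_id=1): no match → kept, p columns NULL.
- a row (auth_id=8): no match → kept, p columns NULL.
- a row (auth_id=7): no match → kept, p columns NULL.
- a row (auth_id=7): no match → kept, p columns NULL.
- a row (auth_id=1): no match → kept, p columns NULL.
- a row (auth_id=4): no match → kept, p columns NULL.
- a row (auth_id=4): no match → kept, p columns NULL.
- a row (auth_id=4): no match → kept, p columns NULL.
- a row (auth_id=7): no match → kept, p columns NULL.
After projecting and ordering:
p.title | a.aname
NULL | Carol
NULL | Frank
NULL | Sara
NULL | Vik
NULL | Wendy
NULL | Wendy
NULL | Xin
NULL | Yara
NULL | Yara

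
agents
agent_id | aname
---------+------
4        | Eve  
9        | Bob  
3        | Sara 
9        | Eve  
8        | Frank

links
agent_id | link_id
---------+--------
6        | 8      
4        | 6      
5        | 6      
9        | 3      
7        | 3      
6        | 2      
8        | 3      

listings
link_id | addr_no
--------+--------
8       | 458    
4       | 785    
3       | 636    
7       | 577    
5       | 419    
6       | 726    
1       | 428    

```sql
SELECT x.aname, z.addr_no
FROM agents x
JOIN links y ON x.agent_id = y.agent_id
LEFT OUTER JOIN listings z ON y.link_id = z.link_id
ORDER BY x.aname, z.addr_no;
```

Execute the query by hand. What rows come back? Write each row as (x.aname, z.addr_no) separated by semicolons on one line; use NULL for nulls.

(Bob, 636); (Eve, 636); (Eve, 726); (Frank, 636)

Joins associate left-to-right: agents INNER JOIN links on agent_id gives 4 intermediate row(s).
Then LEFT JOIN `listings z` on link_id: each of those 4 rows is kept; rows whose y.link_id has no match in z get NULL for z's columns.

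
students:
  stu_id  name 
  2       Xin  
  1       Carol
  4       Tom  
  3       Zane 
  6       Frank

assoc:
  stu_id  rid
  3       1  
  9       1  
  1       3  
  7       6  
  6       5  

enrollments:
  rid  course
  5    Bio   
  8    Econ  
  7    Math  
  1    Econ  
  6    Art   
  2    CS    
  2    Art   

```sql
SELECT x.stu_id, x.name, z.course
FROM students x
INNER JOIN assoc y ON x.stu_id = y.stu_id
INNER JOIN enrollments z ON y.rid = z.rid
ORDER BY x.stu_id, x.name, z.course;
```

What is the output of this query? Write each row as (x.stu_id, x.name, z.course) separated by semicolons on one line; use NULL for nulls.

(3, Zane, Econ); (6, Frank, Bio)

Evaluate left to right. First `students x INNER JOIN assoc y` on stu_id: 3 row(s).
Then INNER JOIN `enrollments z` on rid: keep only rows whose y.rid appears in z.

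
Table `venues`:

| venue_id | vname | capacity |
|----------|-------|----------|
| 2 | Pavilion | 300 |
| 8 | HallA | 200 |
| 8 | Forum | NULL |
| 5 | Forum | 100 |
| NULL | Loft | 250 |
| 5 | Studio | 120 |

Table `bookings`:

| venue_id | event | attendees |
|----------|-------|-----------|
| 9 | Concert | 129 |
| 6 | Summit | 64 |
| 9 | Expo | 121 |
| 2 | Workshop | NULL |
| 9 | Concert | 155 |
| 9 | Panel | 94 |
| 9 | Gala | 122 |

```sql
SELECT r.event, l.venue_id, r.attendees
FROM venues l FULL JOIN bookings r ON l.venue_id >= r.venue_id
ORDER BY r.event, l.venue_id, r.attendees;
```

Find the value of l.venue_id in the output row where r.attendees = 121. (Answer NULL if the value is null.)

NULL

FULL OUTER JOIN keeps every row from both sides; unmatched rows get NULL for the other side's columns.
Matching on l.venue_id >= r.venue_id. A NULL in a compared column never satisfies the condition.
- l (venue_id=2) pairs with 1 row(s) of r.
- l (venue_id=8) pairs with 2 row(s) of r.
- l (venue_id=8) pairs with 2 row(s) of r.
- l (venue_id=5) pairs with 1 row(s) of r.
- l (venue_id=NULL) has no partner → padded with NULL.
- l (venue_id=5) pairs with 1 row(s) of r.
- plus 5 unmatched r row(s), each kept with NULL l columns.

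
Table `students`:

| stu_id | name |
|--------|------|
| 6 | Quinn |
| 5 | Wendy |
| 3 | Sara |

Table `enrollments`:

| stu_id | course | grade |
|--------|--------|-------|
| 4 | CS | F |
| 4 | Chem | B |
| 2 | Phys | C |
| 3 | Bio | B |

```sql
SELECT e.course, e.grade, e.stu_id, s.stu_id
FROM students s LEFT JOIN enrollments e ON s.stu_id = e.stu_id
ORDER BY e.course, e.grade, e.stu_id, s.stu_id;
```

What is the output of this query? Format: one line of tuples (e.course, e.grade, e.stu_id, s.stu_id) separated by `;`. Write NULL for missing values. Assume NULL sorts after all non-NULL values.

LEFT JOIN keeps every row from `students`; unmatched rows get NULL for `enrollments`'s columns.
Matching on s.stu_id = e.stu_id.
- s (stu_id=6) has no partner → padded with NULL.
- s (stu_id=5) has no partner → padded with NULL.
- s (stu_id=3) pairs with 1 row(s) of e.
After projecting and ordering:
e.course | e.grade | e.stu_id | s.stu_id
Bio | B | 3 | 3
NULL | NULL | NULL | 5
NULL | NULL | NULL | 6

(Bio, B, 3, 3); (NULL, NULL, NULL, 5); (NULL, NULL, NULL, 6)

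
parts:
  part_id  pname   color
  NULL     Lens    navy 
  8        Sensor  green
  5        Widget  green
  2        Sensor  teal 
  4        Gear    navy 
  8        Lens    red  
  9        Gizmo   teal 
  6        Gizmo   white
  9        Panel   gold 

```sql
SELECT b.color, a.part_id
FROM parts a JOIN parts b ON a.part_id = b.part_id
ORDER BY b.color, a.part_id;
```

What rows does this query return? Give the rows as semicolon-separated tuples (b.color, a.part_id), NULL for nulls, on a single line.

INNER JOIN keeps only pairs where the ON condition holds.
Matching on a.part_id = b.part_id. A NULL in a compared column never satisfies the condition.
- part_id=NULL: no matching b row, dropped.
- part_id=8: 2 matching b row(s), so 2 row(s) emitted.
- part_id=5: 1 matching b row(s), so 1 row(s) emitted.
- part_id=2: 1 matching b row(s), so 1 row(s) emitted.
- part_id=4: 1 matching b row(s), so 1 row(s) emitted.
- part_id=8: 2 matching b row(s), so 2 row(s) emitted.
- part_id=9: 2 matching b row(s), so 2 row(s) emitted.
- part_id=6: 1 matching b row(s), so 1 row(s) emitted.
- part_id=9: 2 matching b row(s), so 2 row(s) emitted.

(gold, 9); (gold, 9); (green, 5); (green, 8); (green, 8); (navy, 4); (red, 8); (red, 8); (teal, 2); (teal, 9); (teal, 9); (white, 6)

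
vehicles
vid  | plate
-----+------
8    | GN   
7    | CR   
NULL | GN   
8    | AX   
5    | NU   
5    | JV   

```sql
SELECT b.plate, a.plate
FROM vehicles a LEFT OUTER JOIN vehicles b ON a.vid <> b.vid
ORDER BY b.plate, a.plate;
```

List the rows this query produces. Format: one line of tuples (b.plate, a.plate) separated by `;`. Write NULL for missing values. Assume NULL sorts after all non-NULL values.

(AX, CR); (AX, JV); (AX, NU); (CR, AX); (CR, GN); (CR, JV); (CR, NU); (GN, CR); (GN, JV); (GN, NU); (JV, AX); (JV, CR); (JV, GN); (NU, AX); (NU, CR); (NU, GN); (NULL, GN)

LEFT JOIN keeps every row from `vehicles a`; unmatched rows get NULL for `vehicles b`'s columns.
Matching on a.vid <> b.vid. A NULL in a compared column never satisfies the condition.
Matched pairs: 16; unmatched a rows kept: 1.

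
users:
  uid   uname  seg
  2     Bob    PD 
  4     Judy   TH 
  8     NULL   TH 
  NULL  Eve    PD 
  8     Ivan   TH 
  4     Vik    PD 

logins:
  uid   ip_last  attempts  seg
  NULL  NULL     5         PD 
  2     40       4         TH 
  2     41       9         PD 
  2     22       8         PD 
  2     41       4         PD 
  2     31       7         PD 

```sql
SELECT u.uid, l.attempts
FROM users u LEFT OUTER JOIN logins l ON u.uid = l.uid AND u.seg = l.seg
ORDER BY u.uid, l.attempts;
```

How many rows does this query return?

LEFT JOIN keeps every row from `users`; unmatched rows get NULL for `logins`'s columns.
Matching on u.uid = l.uid AND u.seg = l.seg. A NULL in a compared column never satisfies the condition.
- u[0] uid=2, seg=PD → 4 match(es) in l → 4 row(s).
- u[1] uid=4, seg=TH → no match; kept with NULLs on the l side.
- u[2] uid=8, seg=TH → no match; kept with NULLs on the l side.
- u[3] uid=NULL, seg=PD → no match; kept with NULLs on the l side.
- u[4] uid=8, seg=TH → no match; kept with NULLs on the l side.
- u[5] uid=4, seg=PD → no match; kept with NULLs on the l side.
Total: 4 matched + 5 padded = 9 rows.

9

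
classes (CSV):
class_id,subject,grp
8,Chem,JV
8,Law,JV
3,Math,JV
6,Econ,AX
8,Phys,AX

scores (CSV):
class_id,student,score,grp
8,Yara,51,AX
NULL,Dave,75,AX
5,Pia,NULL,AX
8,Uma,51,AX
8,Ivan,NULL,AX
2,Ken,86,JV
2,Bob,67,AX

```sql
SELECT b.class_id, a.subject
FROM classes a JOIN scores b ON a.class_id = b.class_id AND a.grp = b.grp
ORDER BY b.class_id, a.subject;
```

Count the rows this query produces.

3

INNER JOIN keeps only pairs where the ON condition holds.
Matching on a.class_id = b.class_id AND a.grp = b.grp. A NULL in a compared column never satisfies the condition.
- a (class_id=8, grp=JV) has no partner → excluded.
- a (class_id=8, grp=JV) has no partner → excluded.
- a (class_id=3, grp=JV) has no partner → excluded.
- a (class_id=6, grp=AX) has no partner → excluded.
- a (class_id=8, grp=AX) pairs with 3 row(s) of b.
Total: 3 rows.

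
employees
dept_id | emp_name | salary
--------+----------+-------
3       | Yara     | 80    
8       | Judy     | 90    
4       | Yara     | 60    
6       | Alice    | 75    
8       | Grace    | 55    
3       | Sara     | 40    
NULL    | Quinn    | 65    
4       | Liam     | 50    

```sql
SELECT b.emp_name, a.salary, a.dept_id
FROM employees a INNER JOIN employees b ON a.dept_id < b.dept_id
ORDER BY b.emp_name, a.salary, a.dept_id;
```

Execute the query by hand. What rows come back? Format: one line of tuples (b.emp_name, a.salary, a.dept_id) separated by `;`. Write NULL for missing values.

(Alice, 40, 3); (Alice, 50, 4); (Alice, 60, 4); (Alice, 80, 3); (Grace, 40, 3); (Grace, 50, 4); (Grace, 60, 4); (Grace, 75, 6); (Grace, 80, 3); (Judy, 40, 3); (Judy, 50, 4); (Judy, 60, 4); (Judy, 75, 6); (Judy, 80, 3); (Liam, 40, 3); (Liam, 80, 3); (Yara, 40, 3); (Yara, 80, 3)

INNER JOIN keeps only pairs where the ON condition holds.
Matching on a.dept_id < b.dept_id. A NULL in a compared column never satisfies the condition.
- a[0] dept_id=3 → 5 match(es) in b → 5 row(s).
- a[1] dept_id=8 → no match; dropped.
- a[2] dept_id=4 → 3 match(es) in b → 3 row(s).
- a[3] dept_id=6 → 2 match(es) in b → 2 row(s).
- a[4] dept_id=8 → no match; dropped.
- a[5] dept_id=3 → 5 match(es) in b → 5 row(s).
- a[6] dept_id=NULL → no match; dropped.
- a[7] dept_id=4 → 3 match(es) in b → 3 row(s).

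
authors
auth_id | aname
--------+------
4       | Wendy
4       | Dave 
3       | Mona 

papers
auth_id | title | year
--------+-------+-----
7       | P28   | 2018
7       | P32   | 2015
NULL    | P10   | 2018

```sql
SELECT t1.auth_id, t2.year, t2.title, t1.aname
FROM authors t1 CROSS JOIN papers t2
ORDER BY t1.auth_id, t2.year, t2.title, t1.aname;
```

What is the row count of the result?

9

CROSS JOIN pairs every row of `authors` with every row of `papers`: 3 × 3 = 9 rows.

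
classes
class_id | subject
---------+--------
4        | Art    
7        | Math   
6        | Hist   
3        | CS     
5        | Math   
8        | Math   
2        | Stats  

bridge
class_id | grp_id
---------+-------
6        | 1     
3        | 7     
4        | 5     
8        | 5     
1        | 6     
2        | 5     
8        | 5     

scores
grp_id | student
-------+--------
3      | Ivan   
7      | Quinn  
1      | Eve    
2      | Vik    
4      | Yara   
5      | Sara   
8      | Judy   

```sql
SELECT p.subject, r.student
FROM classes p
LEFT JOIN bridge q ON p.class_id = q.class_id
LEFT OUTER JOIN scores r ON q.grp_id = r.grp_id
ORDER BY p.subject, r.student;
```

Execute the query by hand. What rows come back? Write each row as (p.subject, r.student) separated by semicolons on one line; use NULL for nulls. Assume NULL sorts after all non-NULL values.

(Art, Sara); (CS, Quinn); (Hist, Eve); (Math, Sara); (Math, Sara); (Math, NULL); (Math, NULL); (Stats, Sara)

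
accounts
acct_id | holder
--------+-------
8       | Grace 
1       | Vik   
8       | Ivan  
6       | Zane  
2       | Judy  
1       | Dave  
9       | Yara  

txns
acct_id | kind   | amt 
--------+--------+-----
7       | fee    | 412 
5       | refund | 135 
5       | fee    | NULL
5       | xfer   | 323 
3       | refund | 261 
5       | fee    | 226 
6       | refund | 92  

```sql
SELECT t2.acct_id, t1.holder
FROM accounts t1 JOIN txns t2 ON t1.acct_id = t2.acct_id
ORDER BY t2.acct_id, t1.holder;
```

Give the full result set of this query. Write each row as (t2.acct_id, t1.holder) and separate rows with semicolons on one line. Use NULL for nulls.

INNER JOIN keeps only pairs where the ON condition holds.
Matching on t1.acct_id = t2.acct_id.
Matched pairs: 1.

(6, Zane)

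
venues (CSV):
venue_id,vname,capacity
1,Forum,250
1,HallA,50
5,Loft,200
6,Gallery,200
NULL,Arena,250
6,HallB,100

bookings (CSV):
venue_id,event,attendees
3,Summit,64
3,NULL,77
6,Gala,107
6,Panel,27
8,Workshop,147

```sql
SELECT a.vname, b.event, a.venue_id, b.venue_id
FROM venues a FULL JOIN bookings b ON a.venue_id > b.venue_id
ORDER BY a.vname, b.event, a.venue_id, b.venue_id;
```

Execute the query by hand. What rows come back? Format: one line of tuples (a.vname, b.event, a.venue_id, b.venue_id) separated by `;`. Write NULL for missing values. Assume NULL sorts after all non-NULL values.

FULL OUTER JOIN keeps every row from both sides; unmatched rows get NULL for the other side's columns.
Matching on a.venue_id > b.venue_id. A NULL in a compared column never satisfies the condition.
Matched pairs: 6; unmatched a rows kept: 3; unmatched b rows kept: 3.

(Arena, NULL, NULL, NULL); (Forum, NULL, 1, NULL); (Gallery, Summit, 6, 3); (Gallery, NULL, 6, 3); (HallA, NULL, 1, NULL); (HallB, Summit, 6, 3); (HallB, NULL, 6, 3); (Loft, Summit, 5, 3); (Loft, NULL, 5, 3); (NULL, Gala, NULL, 6); (NULL, Panel, NULL, 6); (NULL, Workshop, NULL, 8)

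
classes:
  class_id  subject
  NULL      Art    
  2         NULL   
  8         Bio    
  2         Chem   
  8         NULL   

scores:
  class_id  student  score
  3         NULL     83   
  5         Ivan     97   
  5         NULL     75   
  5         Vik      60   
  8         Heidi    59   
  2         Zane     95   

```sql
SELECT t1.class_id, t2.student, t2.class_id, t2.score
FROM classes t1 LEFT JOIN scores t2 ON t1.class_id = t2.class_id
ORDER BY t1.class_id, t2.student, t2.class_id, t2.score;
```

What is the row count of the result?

5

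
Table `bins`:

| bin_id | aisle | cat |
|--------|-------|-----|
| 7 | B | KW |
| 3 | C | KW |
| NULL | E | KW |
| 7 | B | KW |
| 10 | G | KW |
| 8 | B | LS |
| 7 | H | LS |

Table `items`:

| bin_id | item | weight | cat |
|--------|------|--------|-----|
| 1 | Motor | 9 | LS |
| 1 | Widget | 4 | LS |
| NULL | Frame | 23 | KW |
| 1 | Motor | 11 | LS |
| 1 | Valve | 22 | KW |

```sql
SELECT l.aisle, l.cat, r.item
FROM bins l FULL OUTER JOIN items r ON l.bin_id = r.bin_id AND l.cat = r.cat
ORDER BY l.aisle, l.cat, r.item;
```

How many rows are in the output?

FULL OUTER JOIN keeps every row from both sides; unmatched rows get NULL for the other side's columns.
Matching on l.bin_id = r.bin_id AND l.cat = r.cat. A NULL in a compared column never satisfies the condition.
- l[0] bin_id=7, cat=KW → no match; kept with NULLs on the r side.
- l[1] bin_id=3, cat=KW → no match; kept with NULLs on the r side.
- l[2] bin_id=NULL, cat=KW → no match; kept with NULLs on the r side.
- l[3] bin_id=7, cat=KW → no match; kept with NULLs on the r side.
- l[4] bin_id=10, cat=KW → no match; kept with NULLs on the r side.
- l[5] bin_id=8, cat=LS → no match; kept with NULLs on the r side.
- l[6] bin_id=7, cat=LS → no match; kept with NULLs on the r side.
- 5 row(s) from r found no l partner → padded with NULL.
Total: 0 matched + 12 padded = 12 rows.

12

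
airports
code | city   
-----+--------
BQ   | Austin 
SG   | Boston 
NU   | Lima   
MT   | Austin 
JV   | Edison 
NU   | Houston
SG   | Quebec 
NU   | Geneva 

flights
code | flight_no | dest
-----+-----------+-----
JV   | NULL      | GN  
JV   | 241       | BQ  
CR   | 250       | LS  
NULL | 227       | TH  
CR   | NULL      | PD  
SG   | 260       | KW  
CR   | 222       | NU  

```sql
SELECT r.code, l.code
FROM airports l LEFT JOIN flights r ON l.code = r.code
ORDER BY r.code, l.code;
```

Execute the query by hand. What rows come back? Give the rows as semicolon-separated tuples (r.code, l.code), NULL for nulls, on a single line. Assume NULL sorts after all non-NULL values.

LEFT JOIN keeps every row from `airports`; unmatched rows get NULL for `flights`'s columns.
Matching on l.code = r.code. A NULL in a compared column never satisfies the condition.
- code=BQ: no r row matches, row kept with r columns NULL.
- code=SG: 1 matching r row(s), so 1 row(s) emitted.
- code=NU: no r row matches, row kept with r columns NULL.
- code=MT: no r row matches, row kept with r columns NULL.
- code=JV: 2 matching r row(s), so 2 row(s) emitted.
- code=NU: no r row matches, row kept with r columns NULL.
- code=SG: 1 matching r row(s), so 1 row(s) emitted.
- code=NU: no r row matches, row kept with r columns NULL.
After projecting and ordering:
r.code | l.code
JV | JV
JV | JV
SG | SG
SG | SG
NULL | BQ
NULL | MT
NULL | NU
NULL | NU
NULL | NU

(JV, JV); (JV, JV); (SG, SG); (SG, SG); (NULL, BQ); (NULL, MT); (NULL, NU); (NULL, NU); (NULL, NU)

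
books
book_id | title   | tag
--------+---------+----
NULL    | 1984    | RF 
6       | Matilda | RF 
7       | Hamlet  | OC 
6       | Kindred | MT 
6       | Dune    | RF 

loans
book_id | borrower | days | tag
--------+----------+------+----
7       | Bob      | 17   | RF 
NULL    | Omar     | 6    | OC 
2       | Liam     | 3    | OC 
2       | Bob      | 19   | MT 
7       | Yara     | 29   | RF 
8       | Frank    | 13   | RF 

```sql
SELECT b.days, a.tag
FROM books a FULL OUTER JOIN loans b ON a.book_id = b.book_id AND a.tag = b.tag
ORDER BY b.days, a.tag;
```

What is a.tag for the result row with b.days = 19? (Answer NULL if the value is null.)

NULL

FULL OUTER JOIN keeps every row from both sides; unmatched rows get NULL for the other side's columns.
Matching on a.book_id = b.book_id AND a.tag = b.tag. A NULL in a compared column never satisfies the condition.
- a row (book_id=NULL, tag=RF): no match → kept, b columns NULL.
- a row (book_id=6, tag=RF): no match → kept, b columns NULL.
- a row (book_id=7, tag=OC): no match → kept, b columns NULL.
- a row (book_id=6, tag=MT): no match → kept, b columns NULL.
- a row (book_id=6, tag=RF): no match → kept, b columns NULL.
- 6 row(s) from b found no a partner → padded with NULL.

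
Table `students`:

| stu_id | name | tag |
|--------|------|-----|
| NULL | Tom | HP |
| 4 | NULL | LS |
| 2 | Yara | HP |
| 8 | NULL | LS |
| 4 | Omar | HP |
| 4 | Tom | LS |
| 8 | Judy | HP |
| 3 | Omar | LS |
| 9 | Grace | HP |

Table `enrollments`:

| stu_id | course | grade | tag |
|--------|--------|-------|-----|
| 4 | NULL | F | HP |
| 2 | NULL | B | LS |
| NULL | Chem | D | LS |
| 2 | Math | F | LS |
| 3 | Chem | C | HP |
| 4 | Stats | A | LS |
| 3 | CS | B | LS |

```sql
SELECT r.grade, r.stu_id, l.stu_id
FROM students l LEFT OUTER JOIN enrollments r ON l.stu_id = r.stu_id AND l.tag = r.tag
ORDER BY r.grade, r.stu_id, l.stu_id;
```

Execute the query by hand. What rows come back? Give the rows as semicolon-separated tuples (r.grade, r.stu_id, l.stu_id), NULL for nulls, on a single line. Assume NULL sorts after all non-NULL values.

(A, 4, 4); (A, 4, 4); (B, 3, 3); (F, 4, 4); (NULL, NULL, 2); (NULL, NULL, 8); (NULL, NULL, 8); (NULL, NULL, 9); (NULL, NULL, NULL)

LEFT JOIN keeps every row from `students`; unmatched rows get NULL for `enrollments`'s columns.
Matching on l.stu_id = r.stu_id AND l.tag = r.tag. A NULL in a compared column never satisfies the condition.
Matched pairs: 4; unmatched l rows kept: 5.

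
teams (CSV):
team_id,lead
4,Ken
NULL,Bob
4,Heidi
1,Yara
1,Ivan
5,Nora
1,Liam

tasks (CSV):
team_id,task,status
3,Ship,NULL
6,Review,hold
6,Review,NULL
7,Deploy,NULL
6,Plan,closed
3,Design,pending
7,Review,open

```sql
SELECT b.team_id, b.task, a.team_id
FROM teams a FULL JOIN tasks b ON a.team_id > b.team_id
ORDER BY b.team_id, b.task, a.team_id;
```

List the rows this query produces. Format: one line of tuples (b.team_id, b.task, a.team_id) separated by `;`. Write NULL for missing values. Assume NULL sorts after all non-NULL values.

FULL OUTER JOIN keeps every row from both sides; unmatched rows get NULL for the other side's columns.
Matching on a.team_id > b.team_id. A NULL in a compared column never satisfies the condition.
- a[0] team_id=4 → 2 match(es) in b → 2 row(s).
- a[1] team_id=NULL → no match; kept with NULLs on the b side.
- a[2] team_id=4 → 2 match(es) in b → 2 row(s).
- a[3] team_id=1 → no match; kept with NULLs on the b side.
- a[4] team_id=1 → no match; kept with NULLs on the b side.
- a[5] team_id=5 → 2 match(es) in b → 2 row(s).
- a[6] team_id=1 → no match; kept with NULLs on the b side.
- 5 b row(s) had no a match → kept, a columns NULL.

(3, Design, 4); (3, Design, 4); (3, Design, 5); (3, Ship, 4); (3, Ship, 4); (3, Ship, 5); (6, Plan, NULL); (6, Review, NULL); (6, Review, NULL); (7, Deploy, NULL); (7, Review, NULL); (NULL, NULL, 1); (NULL, NULL, 1); (NULL, NULL, 1); (NULL, NULL, NULL)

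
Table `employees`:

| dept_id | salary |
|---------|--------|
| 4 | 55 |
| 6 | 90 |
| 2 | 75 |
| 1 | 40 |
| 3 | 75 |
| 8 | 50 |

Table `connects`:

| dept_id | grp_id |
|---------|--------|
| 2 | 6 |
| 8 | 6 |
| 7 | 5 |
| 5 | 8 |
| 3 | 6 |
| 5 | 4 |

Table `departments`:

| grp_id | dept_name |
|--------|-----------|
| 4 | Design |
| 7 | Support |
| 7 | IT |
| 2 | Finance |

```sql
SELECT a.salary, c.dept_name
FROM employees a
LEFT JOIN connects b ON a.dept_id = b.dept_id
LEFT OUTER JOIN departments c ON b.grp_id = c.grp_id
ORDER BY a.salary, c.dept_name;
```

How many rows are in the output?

Step 1 — a LEFT JOIN b on dept_id → 6 row(s).
Then LEFT JOIN `departments c` on grp_id: each of those 6 rows is kept; rows whose b.grp_id has no match in c get NULL for c's columns.
Result: 6 row(s).

6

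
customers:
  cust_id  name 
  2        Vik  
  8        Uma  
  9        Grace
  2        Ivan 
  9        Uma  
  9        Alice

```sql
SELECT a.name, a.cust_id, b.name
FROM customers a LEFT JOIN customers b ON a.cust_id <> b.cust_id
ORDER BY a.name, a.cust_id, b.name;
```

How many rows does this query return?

22

LEFT JOIN keeps every row from `customers a`; unmatched rows get NULL for `customers b`'s columns.
Matching on a.cust_id <> b.cust_id.
Matched pairs: 22; unmatched a rows kept: 0.
Total: 22 rows.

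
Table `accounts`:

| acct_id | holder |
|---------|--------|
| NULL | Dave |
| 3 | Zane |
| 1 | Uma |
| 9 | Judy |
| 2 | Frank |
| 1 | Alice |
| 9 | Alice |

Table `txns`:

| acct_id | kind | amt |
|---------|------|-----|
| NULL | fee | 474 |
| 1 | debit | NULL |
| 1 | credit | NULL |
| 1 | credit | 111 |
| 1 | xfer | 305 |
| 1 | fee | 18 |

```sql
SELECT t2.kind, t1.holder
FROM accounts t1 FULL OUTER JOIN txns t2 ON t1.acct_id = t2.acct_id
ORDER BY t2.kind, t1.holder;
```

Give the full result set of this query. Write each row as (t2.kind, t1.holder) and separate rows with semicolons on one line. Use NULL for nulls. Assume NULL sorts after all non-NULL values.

FULL OUTER JOIN keeps every row from both sides; unmatched rows get NULL for the other side's columns.
Matching on t1.acct_id = t2.acct_id. A NULL in a compared column never satisfies the condition.
- t1[0] acct_id=NULL → no match; kept with NULLs on the t2 side.
- t1[1] acct_id=3 → no match; kept with NULLs on the t2 side.
- t1[2] acct_id=1 → 5 match(es) in t2 → 5 row(s).
- t1[3] acct_id=9 → no match; kept with NULLs on the t2 side.
- t1[4] acct_id=2 → no match; kept with NULLs on the t2 side.
- t1[5] acct_id=1 → 5 match(es) in t2 → 5 row(s).
- t1[6] acct_id=9 → no match; kept with NULLs on the t2 side.
- plus 1 unmatched t2 row(s), each kept with NULL t1 columns.

(credit, Alice); (credit, Alice); (credit, Uma); (credit, Uma); (debit, Alice); (debit, Uma); (fee, Alice); (fee, Uma); (fee, NULL); (xfer, Alice); (xfer, Uma); (NULL, Alice); (NULL, Dave); (NULL, Frank); (NULL, Judy); (NULL, Zane)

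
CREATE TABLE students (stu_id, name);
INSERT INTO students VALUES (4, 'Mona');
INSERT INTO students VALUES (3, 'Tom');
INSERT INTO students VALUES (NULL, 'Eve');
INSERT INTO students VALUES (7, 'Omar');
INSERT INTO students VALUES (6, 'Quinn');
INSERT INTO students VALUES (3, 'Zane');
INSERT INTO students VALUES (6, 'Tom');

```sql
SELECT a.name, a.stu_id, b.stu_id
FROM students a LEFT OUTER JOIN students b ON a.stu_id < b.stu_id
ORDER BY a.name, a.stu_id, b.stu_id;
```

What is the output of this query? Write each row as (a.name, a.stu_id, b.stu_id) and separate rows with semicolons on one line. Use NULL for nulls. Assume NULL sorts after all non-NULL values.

(Eve, NULL, NULL); (Mona, 4, 6); (Mona, 4, 6); (Mona, 4, 7); (Omar, 7, NULL); (Quinn, 6, 7); (Tom, 3, 4); (Tom, 3, 6); (Tom, 3, 6); (Tom, 3, 7); (Tom, 6, 7); (Zane, 3, 4); (Zane, 3, 6); (Zane, 3, 6); (Zane, 3, 7)

LEFT JOIN keeps every row from `students a`; unmatched rows get NULL for `students b`'s columns.
Matching on a.stu_id < b.stu_id. A NULL in a compared column never satisfies the condition.
Matched pairs: 13; unmatched a rows kept: 2.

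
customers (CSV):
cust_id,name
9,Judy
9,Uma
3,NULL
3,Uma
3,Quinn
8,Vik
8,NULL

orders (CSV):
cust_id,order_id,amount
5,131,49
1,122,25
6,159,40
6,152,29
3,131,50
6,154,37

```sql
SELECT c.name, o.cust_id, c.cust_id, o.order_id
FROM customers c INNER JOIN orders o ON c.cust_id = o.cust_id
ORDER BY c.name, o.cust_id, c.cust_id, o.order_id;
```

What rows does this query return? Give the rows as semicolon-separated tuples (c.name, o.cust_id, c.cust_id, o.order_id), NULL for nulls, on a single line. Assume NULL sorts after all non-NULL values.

INNER JOIN keeps only pairs where the ON condition holds.
Matching on c.cust_id = o.cust_id.
- c row (cust_id=9): no match → dropped.
- c row (cust_id=9): no match → dropped.
- c row (cust_id=3): matches 1 o row(s) → 1 output row(s).
- c row (cust_id=3): matches 1 o row(s) → 1 output row(s).
- c row (cust_id=3): matches 1 o row(s) → 1 output row(s).
- c row (cust_id=8): no match → dropped.
- c row (cust_id=8): no match → dropped.
After projecting and ordering:
c.name | o.cust_id | c.cust_id | o.order_id
Quinn | 3 | 3 | 131
Uma | 3 | 3 | 131
NULL | 3 | 3 | 131

(Quinn, 3, 3, 131); (Uma, 3, 3, 131); (NULL, 3, 3, 131)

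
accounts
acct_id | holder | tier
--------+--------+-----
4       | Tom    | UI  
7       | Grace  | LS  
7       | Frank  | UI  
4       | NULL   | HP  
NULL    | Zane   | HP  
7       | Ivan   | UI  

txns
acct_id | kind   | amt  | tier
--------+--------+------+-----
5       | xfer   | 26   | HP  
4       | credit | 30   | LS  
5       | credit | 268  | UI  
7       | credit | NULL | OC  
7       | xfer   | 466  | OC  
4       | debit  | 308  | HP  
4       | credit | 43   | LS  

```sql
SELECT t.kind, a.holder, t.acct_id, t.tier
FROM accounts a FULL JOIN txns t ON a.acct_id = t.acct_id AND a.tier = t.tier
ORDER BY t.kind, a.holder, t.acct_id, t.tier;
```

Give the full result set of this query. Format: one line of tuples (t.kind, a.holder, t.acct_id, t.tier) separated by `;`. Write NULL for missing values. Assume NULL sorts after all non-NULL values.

FULL OUTER JOIN keeps every row from both sides; unmatched rows get NULL for the other side's columns.
Matching on a.acct_id = t.acct_id AND a.tier = t.tier. A NULL in a compared column never satisfies the condition.
Matched pairs: 1; unmatched a rows kept: 5; unmatched t rows kept: 6.

(credit, NULL, 4, LS); (credit, NULL, 4, LS); (credit, NULL, 5, UI); (credit, NULL, 7, OC); (debit, NULL, 4, HP); (xfer, NULL, 5, HP); (xfer, NULL, 7, OC); (NULL, Frank, NULL, NULL); (NULL, Grace, NULL, NULL); (NULL, Ivan, NULL, NULL); (NULL, Tom, NULL, NULL); (NULL, Zane, NULL, NULL)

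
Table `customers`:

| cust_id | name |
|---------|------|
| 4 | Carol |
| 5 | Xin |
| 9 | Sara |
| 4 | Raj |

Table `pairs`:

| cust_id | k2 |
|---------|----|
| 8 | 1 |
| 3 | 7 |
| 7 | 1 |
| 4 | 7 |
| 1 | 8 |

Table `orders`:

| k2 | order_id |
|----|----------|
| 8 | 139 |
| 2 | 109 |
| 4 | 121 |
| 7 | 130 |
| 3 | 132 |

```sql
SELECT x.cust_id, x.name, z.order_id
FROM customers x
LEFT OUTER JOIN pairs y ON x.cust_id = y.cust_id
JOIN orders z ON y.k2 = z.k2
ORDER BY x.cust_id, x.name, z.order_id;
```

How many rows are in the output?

2

Joins associate left-to-right: customers LEFT JOIN pairs on cust_id gives 4 intermediate row(s).
Then INNER JOIN `orders z` on k2: keep only rows whose y.k2 appears in z.
Result: 2 row(s).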